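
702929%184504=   149417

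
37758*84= 3171672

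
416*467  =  194272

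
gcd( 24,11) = 1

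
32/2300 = 8/575 = 0.01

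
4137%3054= 1083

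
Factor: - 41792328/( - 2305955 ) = 2^3*3^3 * 5^( - 1)*191^1*1013^1*461191^(-1 )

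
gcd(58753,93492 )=1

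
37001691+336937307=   373938998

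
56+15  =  71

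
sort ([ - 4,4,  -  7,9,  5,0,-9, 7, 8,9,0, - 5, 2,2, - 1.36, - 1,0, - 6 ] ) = [-9,-7,-6, - 5,  -  4,-1.36, - 1, 0,0,0,2, 2, 4,5,7,8, 9, 9] 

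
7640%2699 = 2242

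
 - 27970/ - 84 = 332 + 41/42 = 332.98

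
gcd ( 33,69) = 3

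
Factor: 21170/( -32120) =- 2^( -2 )*11^(  -  1)*29^1 = -29/44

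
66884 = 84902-18018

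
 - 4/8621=-1 + 8617/8621 = -0.00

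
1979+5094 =7073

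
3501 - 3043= 458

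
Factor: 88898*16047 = 2^1*3^2*1783^1*44449^1= 1426546206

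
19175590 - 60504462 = - 41328872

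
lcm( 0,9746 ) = 0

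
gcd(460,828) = 92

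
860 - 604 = 256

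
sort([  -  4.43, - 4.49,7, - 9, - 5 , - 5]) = [  -  9,  -  5, - 5, - 4.49, - 4.43,7 ] 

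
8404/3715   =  2 + 974/3715  =  2.26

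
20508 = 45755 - 25247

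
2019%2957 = 2019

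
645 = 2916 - 2271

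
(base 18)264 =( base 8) 1370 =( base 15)35a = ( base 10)760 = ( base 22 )1cc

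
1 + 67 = 68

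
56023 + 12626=68649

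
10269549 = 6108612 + 4160937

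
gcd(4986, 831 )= 831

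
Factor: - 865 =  - 5^1*173^1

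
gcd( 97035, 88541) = 1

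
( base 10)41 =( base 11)38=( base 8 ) 51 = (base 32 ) 19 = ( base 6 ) 105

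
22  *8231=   181082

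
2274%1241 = 1033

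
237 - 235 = 2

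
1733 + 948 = 2681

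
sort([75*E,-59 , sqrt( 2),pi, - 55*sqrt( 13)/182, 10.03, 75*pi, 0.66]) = [ - 59, - 55 * sqrt( 13)/182,0.66,sqrt(2), pi, 10.03, 75*E , 75 * pi] 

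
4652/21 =221+11/21 = 221.52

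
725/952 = 725/952 = 0.76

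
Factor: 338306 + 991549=3^1*5^1*88657^1 = 1329855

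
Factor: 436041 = 3^2* 48449^1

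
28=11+17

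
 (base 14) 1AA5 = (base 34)46L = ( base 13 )2290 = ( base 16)12F1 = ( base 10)4849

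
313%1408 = 313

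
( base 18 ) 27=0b101011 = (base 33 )1A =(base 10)43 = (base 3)1121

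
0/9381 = 0 =0.00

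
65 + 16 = 81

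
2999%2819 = 180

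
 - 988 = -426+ - 562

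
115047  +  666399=781446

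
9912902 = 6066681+3846221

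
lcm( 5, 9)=45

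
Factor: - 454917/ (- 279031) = 3^1  *19^1*23^1*31^( - 1)*347^1*9001^ ( - 1)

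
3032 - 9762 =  - 6730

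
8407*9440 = 79362080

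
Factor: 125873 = 11^1*11443^1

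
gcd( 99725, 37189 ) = 1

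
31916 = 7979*4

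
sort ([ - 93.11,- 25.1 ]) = [ - 93.11, - 25.1 ]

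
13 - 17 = - 4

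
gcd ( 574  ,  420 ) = 14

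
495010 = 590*839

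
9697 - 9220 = 477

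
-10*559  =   - 5590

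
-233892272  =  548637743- 782530015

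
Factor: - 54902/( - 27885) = 2^1*3^ ( - 1)*5^ ( - 1)*11^(  -  1 ) * 13^ ( - 2)*97^1*283^1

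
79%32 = 15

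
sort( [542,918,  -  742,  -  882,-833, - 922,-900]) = [ - 922, - 900,-882,-833,-742 , 542, 918 ]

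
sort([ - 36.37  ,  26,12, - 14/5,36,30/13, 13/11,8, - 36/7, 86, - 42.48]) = [ - 42.48, - 36.37, - 36/7, - 14/5,13/11, 30/13, 8, 12, 26, 36, 86 ]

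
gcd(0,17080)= 17080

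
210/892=105/446 = 0.24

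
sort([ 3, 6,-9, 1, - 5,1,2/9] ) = [ - 9, - 5,2/9, 1,1,3,6 ] 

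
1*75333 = 75333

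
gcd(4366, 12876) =74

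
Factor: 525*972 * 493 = 2^2*3^6*5^2*7^1*17^1 * 29^1 = 251577900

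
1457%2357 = 1457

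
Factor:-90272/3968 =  - 2^( - 2 )*7^1  *13^1 = - 91/4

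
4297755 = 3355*1281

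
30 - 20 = 10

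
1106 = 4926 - 3820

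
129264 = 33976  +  95288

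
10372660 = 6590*1574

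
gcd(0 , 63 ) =63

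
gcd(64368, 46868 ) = 4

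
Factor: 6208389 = 3^2*11^2*5701^1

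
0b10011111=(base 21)7C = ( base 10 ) 159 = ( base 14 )b5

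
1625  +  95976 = 97601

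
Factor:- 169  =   - 13^2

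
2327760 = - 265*( - 8784)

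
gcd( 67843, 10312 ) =1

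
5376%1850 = 1676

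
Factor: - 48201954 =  - 2^1*3^1*8033659^1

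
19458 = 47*414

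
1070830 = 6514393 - 5443563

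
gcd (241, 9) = 1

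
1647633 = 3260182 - 1612549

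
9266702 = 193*48014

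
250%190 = 60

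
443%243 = 200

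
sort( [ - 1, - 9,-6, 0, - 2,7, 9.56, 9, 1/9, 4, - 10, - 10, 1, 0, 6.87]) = [ - 10, - 10, - 9, - 6, - 2,-1, 0, 0,1/9, 1, 4,6.87, 7, 9 , 9.56 ]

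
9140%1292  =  96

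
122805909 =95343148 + 27462761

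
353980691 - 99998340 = 253982351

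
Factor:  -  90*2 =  - 2^2*3^2*5^1 = - 180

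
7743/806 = 9 + 489/806 = 9.61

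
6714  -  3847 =2867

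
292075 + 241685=533760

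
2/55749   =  2/55749= 0.00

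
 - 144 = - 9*16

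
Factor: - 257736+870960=613224 = 2^3*3^3 * 17^1*167^1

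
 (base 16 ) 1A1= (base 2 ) 110100001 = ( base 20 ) 10h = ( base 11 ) 34A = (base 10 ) 417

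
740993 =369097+371896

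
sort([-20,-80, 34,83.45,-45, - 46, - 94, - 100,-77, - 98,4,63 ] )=[ - 100,-98, - 94,-80, - 77,-46,-45,-20, 4, 34, 63, 83.45] 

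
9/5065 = 9/5065 = 0.00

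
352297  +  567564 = 919861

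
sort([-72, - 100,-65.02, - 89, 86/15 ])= [ - 100, - 89,-72, - 65.02, 86/15] 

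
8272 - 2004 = 6268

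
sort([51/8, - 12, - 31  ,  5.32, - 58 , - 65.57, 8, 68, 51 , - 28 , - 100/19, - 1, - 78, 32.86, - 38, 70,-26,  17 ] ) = [ - 78, - 65.57, - 58,-38,-31,-28, - 26,  -  12, - 100/19, - 1, 5.32,51/8, 8,17, 32.86,51,68, 70]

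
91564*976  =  89366464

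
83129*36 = 2992644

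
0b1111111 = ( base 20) 67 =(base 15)87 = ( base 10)127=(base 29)4b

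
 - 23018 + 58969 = 35951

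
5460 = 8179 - 2719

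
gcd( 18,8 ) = 2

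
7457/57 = 130 + 47/57=130.82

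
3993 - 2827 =1166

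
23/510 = 23/510 = 0.05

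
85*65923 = 5603455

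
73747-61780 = 11967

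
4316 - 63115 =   -  58799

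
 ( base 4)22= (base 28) A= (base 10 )10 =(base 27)a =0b1010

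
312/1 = 312= 312.00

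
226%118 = 108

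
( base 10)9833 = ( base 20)14bd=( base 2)10011001101001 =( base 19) 184A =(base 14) 3825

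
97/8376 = 97/8376 =0.01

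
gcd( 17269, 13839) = 7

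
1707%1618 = 89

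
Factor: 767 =13^1*59^1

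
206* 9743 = 2007058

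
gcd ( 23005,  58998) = 1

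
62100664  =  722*86012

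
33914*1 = 33914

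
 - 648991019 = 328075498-977066517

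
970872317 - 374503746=596368571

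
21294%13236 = 8058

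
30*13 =390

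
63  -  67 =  - 4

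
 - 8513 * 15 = - 127695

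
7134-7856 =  - 722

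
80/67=80/67 = 1.19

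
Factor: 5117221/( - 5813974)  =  -2^ (-1)*17^1*301013^1*2906987^( - 1)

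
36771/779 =36771/779 =47.20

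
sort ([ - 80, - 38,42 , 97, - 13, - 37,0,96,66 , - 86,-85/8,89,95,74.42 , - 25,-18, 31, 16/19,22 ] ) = [ - 86, - 80, - 38, - 37, - 25, - 18,-13,-85/8, 0, 16/19,22,  31, 42,66,74.42,89, 95,96  ,  97]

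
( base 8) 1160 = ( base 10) 624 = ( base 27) N3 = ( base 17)22c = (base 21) 18f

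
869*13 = 11297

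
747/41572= 747/41572 = 0.02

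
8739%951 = 180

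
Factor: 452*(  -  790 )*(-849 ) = 2^3*3^1*5^1* 79^1*113^1*283^1 = 303160920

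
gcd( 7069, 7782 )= 1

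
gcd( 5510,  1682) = 58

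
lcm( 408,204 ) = 408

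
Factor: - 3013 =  - 23^1 * 131^1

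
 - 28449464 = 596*(-47734 )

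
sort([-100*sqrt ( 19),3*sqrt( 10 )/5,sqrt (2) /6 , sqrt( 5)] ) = [ - 100*sqrt(19),sqrt( 2 ) /6, 3*sqrt(10) /5, sqrt(5)]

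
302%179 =123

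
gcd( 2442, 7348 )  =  22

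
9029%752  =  5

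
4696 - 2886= 1810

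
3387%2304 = 1083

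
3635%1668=299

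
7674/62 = 123 + 24/31= 123.77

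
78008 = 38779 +39229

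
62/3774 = 31/1887=0.02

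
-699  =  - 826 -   -  127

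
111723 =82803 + 28920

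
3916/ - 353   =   -12+320/353=-11.09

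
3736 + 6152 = 9888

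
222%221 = 1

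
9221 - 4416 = 4805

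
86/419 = 86/419 = 0.21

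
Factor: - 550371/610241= - 3^1*37^ ( - 1)*383^1*479^1*16493^( - 1)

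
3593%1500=593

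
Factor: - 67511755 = - 5^1 * 13502351^1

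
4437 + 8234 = 12671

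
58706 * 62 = 3639772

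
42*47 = 1974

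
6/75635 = 6/75635 = 0.00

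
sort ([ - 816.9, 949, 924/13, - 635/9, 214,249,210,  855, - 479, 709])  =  [ - 816.9, - 479 , -635/9, 924/13,  210, 214,249,709, 855,949 ]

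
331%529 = 331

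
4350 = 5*870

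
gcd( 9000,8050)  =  50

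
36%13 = 10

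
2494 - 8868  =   - 6374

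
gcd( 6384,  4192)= 16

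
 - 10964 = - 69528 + 58564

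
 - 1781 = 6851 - 8632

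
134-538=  - 404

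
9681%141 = 93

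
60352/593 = 101+ 459/593  =  101.77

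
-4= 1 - 5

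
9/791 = 9/791 = 0.01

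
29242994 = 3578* 8173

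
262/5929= 262/5929 = 0.04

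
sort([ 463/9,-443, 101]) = [ -443, 463/9, 101 ] 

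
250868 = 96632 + 154236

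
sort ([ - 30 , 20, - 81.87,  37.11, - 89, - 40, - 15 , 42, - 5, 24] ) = [ - 89, - 81.87  , - 40, - 30 , - 15,-5,20,24, 37.11,42]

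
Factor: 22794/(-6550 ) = - 3^1*5^(- 2 )*29^1 = - 87/25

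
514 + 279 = 793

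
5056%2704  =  2352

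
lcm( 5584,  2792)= 5584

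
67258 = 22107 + 45151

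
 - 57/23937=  - 19/7979=-0.00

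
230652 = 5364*43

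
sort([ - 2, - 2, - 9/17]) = [-2, - 2, - 9/17 ] 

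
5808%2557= 694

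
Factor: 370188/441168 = 339/404 = 2^( -2) * 3^1*101^ ( - 1)*113^1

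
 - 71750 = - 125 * 574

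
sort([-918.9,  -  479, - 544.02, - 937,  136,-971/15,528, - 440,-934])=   [ - 937, - 934 , - 918.9,  -  544.02, - 479, - 440, - 971/15, 136 , 528 ] 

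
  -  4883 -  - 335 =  - 4548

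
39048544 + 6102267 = 45150811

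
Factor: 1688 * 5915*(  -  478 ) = - 2^4*5^1*7^1*13^2*211^1*239^1= - 4772600560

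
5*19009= 95045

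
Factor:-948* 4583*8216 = - 35695923744 = -2^5*3^1*13^1*79^2*4583^1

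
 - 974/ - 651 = 1 + 323/651 = 1.50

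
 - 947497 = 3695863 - 4643360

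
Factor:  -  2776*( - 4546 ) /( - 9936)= - 3^( - 3) * 23^( - 1)*347^1*2273^1 =- 788731/621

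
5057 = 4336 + 721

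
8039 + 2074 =10113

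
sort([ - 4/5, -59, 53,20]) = [ - 59, - 4/5, 20,53] 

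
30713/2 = 30713/2= 15356.50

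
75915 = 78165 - 2250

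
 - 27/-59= 27/59 = 0.46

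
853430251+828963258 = 1682393509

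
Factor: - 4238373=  - 3^1 * 1412791^1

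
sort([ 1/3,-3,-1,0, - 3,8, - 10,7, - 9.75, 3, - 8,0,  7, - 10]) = [ - 10,  -  10, - 9.75,  -  8, - 3, - 3, - 1,  0,0,1/3,3, 7,  7, 8 ]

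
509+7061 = 7570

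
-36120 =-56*645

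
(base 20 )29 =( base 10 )49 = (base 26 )1n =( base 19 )2B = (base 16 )31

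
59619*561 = 33446259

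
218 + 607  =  825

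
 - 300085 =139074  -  439159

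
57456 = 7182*8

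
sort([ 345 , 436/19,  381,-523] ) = [ - 523, 436/19,  345 , 381] 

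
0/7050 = 0 = 0.00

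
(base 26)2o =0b1001100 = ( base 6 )204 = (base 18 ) 44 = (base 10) 76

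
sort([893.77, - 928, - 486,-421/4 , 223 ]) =[ - 928, - 486, -421/4,  223,893.77 ]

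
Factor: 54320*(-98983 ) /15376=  - 349685 =-5^1*7^1* 97^1 * 103^1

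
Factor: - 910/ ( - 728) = 5/4 = 2^ ( - 2 )*5^1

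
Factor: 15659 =7^1*2237^1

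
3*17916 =53748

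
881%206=57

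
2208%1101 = 6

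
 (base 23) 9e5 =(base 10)5088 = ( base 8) 11740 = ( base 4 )1033200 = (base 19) e1f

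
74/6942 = 37/3471  =  0.01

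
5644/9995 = 5644/9995 = 0.56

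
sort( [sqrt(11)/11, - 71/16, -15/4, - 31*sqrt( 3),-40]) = [-31*sqrt( 3 ) , - 40, - 71/16, - 15/4,sqrt (11 ) /11 ] 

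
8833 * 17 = 150161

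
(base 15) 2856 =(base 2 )10000110110111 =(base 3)102211200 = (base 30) 9HL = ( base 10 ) 8631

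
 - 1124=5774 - 6898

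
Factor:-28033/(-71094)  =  97/246 = 2^ ( - 1)*3^ ( - 1 )*41^(- 1)*97^1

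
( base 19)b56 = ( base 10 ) 4072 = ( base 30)4FM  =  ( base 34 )3HQ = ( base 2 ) 111111101000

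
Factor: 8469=3^2 * 941^1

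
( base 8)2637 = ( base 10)1439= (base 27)1q8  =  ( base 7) 4124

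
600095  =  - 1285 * ( - 467)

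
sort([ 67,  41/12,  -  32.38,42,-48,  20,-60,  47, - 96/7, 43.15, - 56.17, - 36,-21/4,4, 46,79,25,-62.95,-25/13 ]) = [ - 62.95,-60,-56.17,-48, - 36, - 32.38,-96/7, - 21/4, - 25/13,  41/12,4,20,25,42,43.15,46, 47 , 67,79 ] 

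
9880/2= 4940 = 4940.00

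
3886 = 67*58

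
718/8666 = 359/4333 = 0.08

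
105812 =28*3779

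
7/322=1/46 =0.02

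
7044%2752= 1540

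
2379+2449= 4828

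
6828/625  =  6828/625=10.92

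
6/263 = 6/263 = 0.02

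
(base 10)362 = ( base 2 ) 101101010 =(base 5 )2422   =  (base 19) 101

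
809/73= 11 + 6/73 =11.08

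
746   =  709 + 37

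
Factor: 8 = 2^3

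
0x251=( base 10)593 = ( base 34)hf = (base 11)49a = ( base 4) 21101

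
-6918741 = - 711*9731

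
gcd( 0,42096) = 42096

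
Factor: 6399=3^4*79^1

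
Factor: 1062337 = 379^1*2803^1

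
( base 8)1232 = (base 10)666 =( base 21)1AF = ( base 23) 15M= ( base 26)pg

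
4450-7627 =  - 3177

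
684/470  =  342/235 = 1.46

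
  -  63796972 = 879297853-943094825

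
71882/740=97 +51/370 = 97.14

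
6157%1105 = 632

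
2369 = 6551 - 4182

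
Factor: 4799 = 4799^1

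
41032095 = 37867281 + 3164814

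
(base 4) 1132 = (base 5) 334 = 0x5e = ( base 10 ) 94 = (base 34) 2Q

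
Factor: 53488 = 2^4*3343^1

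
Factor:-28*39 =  - 2^2 * 3^1 * 7^1*13^1 = - 1092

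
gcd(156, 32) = 4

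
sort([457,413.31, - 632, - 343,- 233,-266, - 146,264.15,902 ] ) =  [ - 632, - 343,  -  266, - 233, - 146,264.15,  413.31 , 457,902]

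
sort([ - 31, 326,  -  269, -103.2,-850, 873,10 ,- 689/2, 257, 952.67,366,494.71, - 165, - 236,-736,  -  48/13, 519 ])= [ - 850, - 736, - 689/2, - 269, - 236,  -  165, - 103.2 , - 31, - 48/13, 10 , 257,326, 366, 494.71,519,873,952.67]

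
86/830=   43/415 = 0.10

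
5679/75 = 1893/25 = 75.72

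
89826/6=14971 = 14971.00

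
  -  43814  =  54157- 97971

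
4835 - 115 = 4720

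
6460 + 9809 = 16269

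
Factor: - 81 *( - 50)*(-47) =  - 2^1*3^4*5^2 * 47^1 = - 190350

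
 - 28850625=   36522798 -65373423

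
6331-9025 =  - 2694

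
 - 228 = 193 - 421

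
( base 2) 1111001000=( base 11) 800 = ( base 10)968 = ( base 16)3C8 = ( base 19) 2ci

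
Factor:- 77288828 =-2^2*29^1*31^1*21493^1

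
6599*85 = 560915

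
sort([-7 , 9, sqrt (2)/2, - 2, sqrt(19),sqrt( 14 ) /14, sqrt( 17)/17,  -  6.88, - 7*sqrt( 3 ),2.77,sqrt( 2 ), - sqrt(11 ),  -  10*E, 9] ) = [ - 10*E, - 7*sqrt( 3), - 7, - 6.88,-sqrt( 11 ), - 2, sqrt ( 17 ) /17, sqrt(14) /14, sqrt (2 ) /2, sqrt( 2), 2.77, sqrt( 19), 9,9 ] 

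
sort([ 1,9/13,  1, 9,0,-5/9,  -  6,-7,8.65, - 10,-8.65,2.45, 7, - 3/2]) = [-10 , - 8.65, - 7, -6, - 3/2 ,-5/9  ,  0,  9/13, 1,1, 2.45,  7,8.65,9]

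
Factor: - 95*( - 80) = 2^4*5^2*19^1 = 7600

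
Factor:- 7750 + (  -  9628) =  - 17378= -  2^1*8689^1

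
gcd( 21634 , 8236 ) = 58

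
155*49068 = 7605540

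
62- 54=8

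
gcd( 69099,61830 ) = 3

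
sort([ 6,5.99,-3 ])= [ - 3, 5.99, 6 ]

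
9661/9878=9661/9878= 0.98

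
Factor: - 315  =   - 3^2*5^1 * 7^1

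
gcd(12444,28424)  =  68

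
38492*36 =1385712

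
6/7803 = 2/2601 = 0.00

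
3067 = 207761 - 204694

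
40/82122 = 20/41061 = 0.00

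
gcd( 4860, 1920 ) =60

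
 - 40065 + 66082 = 26017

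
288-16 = 272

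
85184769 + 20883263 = 106068032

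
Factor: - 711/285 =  - 3^1*5^ ( - 1 )*19^(  -  1 ) * 79^1=- 237/95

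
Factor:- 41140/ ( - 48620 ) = 11/13 = 11^1*13^(-1) 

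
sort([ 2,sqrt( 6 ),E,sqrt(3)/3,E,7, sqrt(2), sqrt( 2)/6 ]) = [ sqrt(2 ) /6, sqrt(3)/3,sqrt(2 ),2, sqrt(6) , E , E, 7] 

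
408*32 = 13056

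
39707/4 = 39707/4 = 9926.75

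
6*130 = 780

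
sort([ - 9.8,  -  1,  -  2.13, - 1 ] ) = [-9.8,  -  2.13 , - 1,  -  1 ] 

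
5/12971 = 5/12971 = 0.00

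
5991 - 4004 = 1987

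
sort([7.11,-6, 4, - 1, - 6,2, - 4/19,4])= [-6, - 6,-1, - 4/19,2,4,4, 7.11 ]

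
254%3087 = 254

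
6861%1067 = 459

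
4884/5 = 976+4/5 = 976.80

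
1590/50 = 159/5 = 31.80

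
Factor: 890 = 2^1 * 5^1*89^1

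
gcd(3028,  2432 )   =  4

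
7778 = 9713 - 1935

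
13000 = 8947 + 4053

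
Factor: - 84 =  -2^2*3^1*7^1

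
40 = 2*20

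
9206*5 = 46030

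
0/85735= 0 = 0.00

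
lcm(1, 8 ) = 8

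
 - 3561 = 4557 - 8118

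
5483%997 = 498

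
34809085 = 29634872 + 5174213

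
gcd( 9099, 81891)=9099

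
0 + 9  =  9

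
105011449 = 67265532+37745917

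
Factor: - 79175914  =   - 2^1*307^1*128951^1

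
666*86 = 57276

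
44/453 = 44/453  =  0.10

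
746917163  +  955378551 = 1702295714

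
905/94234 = 905/94234 = 0.01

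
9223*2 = 18446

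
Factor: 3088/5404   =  4/7 = 2^2*7^ (- 1 )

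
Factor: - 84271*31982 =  - 2695155122 = - 2^1*11^1*47^1 * 163^1*15991^1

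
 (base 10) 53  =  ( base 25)23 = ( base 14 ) 3b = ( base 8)65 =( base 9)58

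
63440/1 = 63440 = 63440.00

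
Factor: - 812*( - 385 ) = 312620=2^2 *5^1*7^2*11^1* 29^1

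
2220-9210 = - 6990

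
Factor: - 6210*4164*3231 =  - 83548619640 = - 2^3*3^6 *5^1*23^1*347^1 * 359^1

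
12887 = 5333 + 7554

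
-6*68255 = - 409530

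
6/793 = 6/793 = 0.01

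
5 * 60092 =300460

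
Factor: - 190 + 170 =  -20  =  - 2^2*5^1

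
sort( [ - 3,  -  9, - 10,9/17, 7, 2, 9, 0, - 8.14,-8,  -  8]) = [ - 10, - 9,-8.14, - 8,-8 , - 3, 0,9/17,  2 , 7,  9]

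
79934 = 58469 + 21465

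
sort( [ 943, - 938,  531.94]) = [ -938, 531.94,943]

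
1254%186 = 138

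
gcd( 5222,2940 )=14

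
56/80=7/10 = 0.70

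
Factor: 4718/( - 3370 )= - 7/5=-5^ (-1 )*7^1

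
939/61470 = 313/20490 = 0.02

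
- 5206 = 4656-9862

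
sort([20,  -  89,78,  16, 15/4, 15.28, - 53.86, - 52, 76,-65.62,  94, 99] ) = [ - 89, - 65.62, - 53.86, - 52, 15/4, 15.28, 16, 20, 76 , 78,  94,99]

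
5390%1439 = 1073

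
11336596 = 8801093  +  2535503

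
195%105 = 90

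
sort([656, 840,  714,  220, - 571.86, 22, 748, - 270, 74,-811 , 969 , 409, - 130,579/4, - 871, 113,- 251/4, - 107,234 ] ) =[ - 871,-811, - 571.86,-270, - 130, - 107, - 251/4 , 22,74, 113,579/4, 220, 234, 409,  656 , 714 , 748,840,969 ]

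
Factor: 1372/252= 3^( - 2)*7^2=49/9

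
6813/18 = 757/2=   378.50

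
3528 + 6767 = 10295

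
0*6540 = 0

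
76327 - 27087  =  49240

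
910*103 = 93730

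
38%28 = 10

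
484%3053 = 484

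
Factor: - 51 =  - 3^1*17^1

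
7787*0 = 0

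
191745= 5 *38349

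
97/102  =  97/102 = 0.95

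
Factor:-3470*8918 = - 30945460 = -2^2*5^1*7^3*13^1 *347^1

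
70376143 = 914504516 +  - 844128373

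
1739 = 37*47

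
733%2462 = 733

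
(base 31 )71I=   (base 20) GIG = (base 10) 6776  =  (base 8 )15170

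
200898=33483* 6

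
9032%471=83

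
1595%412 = 359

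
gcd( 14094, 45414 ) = 1566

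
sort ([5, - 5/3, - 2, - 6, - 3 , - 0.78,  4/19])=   [- 6 ,-3 , - 2 , - 5/3, - 0.78, 4/19,5 ] 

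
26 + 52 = 78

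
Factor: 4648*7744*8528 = 306957787136 = 2^13*7^1* 11^2 * 13^1* 41^1*83^1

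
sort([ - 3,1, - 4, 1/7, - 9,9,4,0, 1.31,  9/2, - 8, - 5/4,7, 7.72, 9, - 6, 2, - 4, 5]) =[ - 9 , - 8, - 6, - 4, - 4, - 3,  -  5/4 , 0, 1/7,1,  1.31,2, 4,  9/2,5,7, 7.72,9,9 ]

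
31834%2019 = 1549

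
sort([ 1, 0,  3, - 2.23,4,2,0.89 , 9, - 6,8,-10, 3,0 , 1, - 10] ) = [ - 10, - 10,-6,-2.23,0,0,0.89 , 1,  1,  2,3  ,  3,4,  8,9]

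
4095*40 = 163800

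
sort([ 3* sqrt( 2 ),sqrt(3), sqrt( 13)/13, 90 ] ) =[ sqrt(13) /13,sqrt( 3 ),3*sqrt (2) , 90 ]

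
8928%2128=416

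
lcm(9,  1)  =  9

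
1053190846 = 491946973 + 561243873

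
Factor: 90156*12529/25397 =1129564524/25397 = 2^2*3^1*11^2 * 17^1*67^1 * 109^(-1)*233^(  -  1)*683^1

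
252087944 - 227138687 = 24949257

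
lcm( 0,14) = 0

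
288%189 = 99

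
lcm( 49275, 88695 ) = 443475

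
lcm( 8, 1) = 8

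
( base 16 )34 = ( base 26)20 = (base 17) 31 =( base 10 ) 52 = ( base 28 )1O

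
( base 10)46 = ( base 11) 42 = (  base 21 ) 24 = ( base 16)2E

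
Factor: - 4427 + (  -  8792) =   -  13219 = - 13219^1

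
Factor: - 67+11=- 2^3*7^1= -  56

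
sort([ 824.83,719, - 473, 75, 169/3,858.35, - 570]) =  [-570,  -  473, 169/3,75 , 719,824.83,858.35]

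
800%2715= 800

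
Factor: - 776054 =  - 2^1*31^1*12517^1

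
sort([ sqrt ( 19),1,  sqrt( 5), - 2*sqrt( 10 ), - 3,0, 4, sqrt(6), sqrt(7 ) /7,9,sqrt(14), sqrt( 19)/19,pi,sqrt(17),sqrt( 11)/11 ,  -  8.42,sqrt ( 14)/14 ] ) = [ - 8.42,-2 * sqrt ( 10), - 3, 0, sqrt(19 ) /19,sqrt (14)/14,sqrt ( 11)/11,  sqrt( 7) /7,1,sqrt(5 ), sqrt( 6),pi,sqrt( 14 ),4, sqrt( 17), sqrt( 19) , 9 ] 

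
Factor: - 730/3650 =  - 5^( - 1 ) = - 1/5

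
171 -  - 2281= 2452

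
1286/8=643/4=160.75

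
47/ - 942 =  - 47/942 = - 0.05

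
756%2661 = 756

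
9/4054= 9/4054 = 0.00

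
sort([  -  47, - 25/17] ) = [ -47,  -  25/17] 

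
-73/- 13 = 73/13 = 5.62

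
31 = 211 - 180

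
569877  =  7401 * 77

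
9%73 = 9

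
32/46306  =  16/23153 = 0.00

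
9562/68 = 140 + 21/34 = 140.62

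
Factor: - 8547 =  - 3^1*7^1*11^1 * 37^1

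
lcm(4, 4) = 4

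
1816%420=136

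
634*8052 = 5104968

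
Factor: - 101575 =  - 5^2*17^1*239^1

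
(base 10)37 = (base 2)100101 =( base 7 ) 52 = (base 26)1B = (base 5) 122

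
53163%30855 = 22308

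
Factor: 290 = 2^1*5^1*29^1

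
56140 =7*8020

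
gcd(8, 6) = 2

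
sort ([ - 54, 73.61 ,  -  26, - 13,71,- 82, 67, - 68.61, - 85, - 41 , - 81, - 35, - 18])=[ - 85, - 82, - 81, - 68.61, - 54, - 41, - 35,-26,-18, - 13, 67,  71,73.61 ] 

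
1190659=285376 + 905283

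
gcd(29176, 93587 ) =1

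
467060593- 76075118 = 390985475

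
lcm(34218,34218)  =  34218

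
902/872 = 451/436 = 1.03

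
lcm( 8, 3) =24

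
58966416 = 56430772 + 2535644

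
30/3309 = 10/1103 = 0.01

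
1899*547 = 1038753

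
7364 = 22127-14763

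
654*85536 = 55940544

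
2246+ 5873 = 8119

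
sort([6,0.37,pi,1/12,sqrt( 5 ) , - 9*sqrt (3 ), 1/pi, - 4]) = [ - 9 *sqrt( 3), - 4, 1/12,1/pi, 0.37, sqrt(5), pi, 6 ]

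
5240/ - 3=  - 1747+1/3 =-  1746.67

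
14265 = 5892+8373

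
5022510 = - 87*( - 57730)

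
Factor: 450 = 2^1 * 3^2*5^2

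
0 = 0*98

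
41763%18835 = 4093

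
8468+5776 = 14244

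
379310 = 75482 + 303828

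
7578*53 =401634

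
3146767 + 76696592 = 79843359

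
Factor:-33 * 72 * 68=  - 2^5 * 3^3*11^1*17^1  =  -161568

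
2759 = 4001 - 1242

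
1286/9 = 142 + 8/9 = 142.89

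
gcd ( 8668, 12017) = 197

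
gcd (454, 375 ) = 1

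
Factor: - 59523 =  - 3^1*19841^1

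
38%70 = 38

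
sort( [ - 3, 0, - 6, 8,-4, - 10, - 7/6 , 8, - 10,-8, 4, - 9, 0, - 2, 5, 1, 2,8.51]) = [  -  10, - 10, - 9, - 8, - 6, - 4, - 3, - 2, - 7/6, 0, 0,1, 2, 4, 5,  8,8, 8.51]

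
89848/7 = 89848/7 = 12835.43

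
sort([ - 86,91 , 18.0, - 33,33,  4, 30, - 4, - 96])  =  [ - 96, - 86, - 33,  -  4 , 4, 18.0,30, 33,91 ] 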